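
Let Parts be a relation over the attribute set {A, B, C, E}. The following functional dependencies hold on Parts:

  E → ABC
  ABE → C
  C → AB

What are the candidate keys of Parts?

{E}

Attribute E never appears on the right-hand side of any dependency, so E must belong to every candidate key.
{E}⁺ = {A, B, C, E}, which is all of the schema, so {E} is the only candidate key.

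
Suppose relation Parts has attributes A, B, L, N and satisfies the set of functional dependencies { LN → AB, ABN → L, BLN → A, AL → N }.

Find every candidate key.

AL, LN, ABN

{A, L}⁺: AL→N adds N; LN→AB adds B → {A, B, L, N}. Minimal: {L}⁺ = {L}; {A}⁺ = {A} — none reach the full schema.
{L, N}⁺: LN→AB adds A, B → {A, B, L, N}. Minimal: {N}⁺ = {N}; {L}⁺ = {L} — none reach the full schema.
{A, B, N}⁺: ABN→L adds L → {A, B, L, N}. Minimal: {B, N}⁺ = {B, N}; {A, N}⁺ = {A, N}; {A, B}⁺ = {A, B} — none reach the full schema.
Any other superkey contains one of these as a subset, so there are no further candidate keys.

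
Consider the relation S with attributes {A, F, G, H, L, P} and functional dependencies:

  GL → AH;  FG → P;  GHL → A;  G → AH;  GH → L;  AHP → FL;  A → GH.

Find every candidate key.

{A, F}⁺: A→GH adds G, H; FG→P adds P; GH→L adds L → {A, F, G, H, L, P}. Minimal: {F}⁺ = {F}; {A}⁺ = {A, G, H, L} — none reach the full schema.
{A, P}⁺: A→GH adds G, H; GH→L adds L; AHP→FL adds F → {A, F, G, H, L, P}. Minimal: {P}⁺ = {P}; {A}⁺ = {A, G, H, L} — none reach the full schema.
{F, G}⁺: FG→P adds P; G→AH adds A, H; GH→L adds L → {A, F, G, H, L, P}. Minimal: {G}⁺ = {A, G, H, L}; {F}⁺ = {F} — none reach the full schema.
{G, P}⁺: G→AH adds A, H; GH→L adds L; AHP→FL adds F → {A, F, G, H, L, P}. Minimal: {P}⁺ = {P}; {G}⁺ = {A, G, H, L} — none reach the full schema.
Any other superkey contains one of these as a subset, so there are no further candidate keys.

(A, F); (A, P); (F, G); (G, P)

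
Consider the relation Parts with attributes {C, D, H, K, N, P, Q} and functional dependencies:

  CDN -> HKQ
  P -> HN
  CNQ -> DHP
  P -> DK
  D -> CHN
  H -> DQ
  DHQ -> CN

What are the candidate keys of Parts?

{D}⁺: D→CHN adds C, H, N; H→DQ adds Q; CDN→HKQ adds K; CNQ→DHP adds P → {C, D, H, K, N, P, Q}.
{H}⁺: H→DQ adds D, Q; DHQ→CN adds C, N; CDN→HKQ adds K; CNQ→DHP adds P → {C, D, H, K, N, P, Q}.
{P}⁺: P→HN adds H, N; P→DK adds D, K; D→CHN adds C; H→DQ adds Q → {C, D, H, K, N, P, Q}.
{C, N, Q}⁺: CNQ→DHP adds D, H, P; P→DK adds K → {C, D, H, K, N, P, Q}. Minimal: {N, Q}⁺ = {N, Q}; {C, Q}⁺ = {C, Q}; {C, N}⁺ = {C, N} — none reach the full schema.

(D), (H), (P), (C, N, Q)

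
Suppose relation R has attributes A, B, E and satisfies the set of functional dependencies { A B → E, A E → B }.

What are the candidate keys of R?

AB; AE

Attribute A never appears on the right-hand side of any dependency, so A must belong to every candidate key.
{A}⁺ = {A}, which is not all of the schema, so we must add further attributes.
{A, B}⁺: AB→E adds E → {A, B, E}.
{A, E}⁺: AE→B adds B → {A, B, E}.
Any other superkey contains one of these as a subset, so there are no further candidate keys.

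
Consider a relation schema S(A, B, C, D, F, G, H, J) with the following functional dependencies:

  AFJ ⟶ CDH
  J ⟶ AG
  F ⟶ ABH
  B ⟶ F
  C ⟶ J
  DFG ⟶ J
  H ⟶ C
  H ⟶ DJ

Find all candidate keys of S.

{B}; {F}

{B}⁺: B→F adds F; F→ABH adds A, H; H→C adds C; H→DJ adds D, J; J→AG adds G → {A, B, C, D, F, G, H, J}.
{F}⁺: F→ABH adds A, B, H; H→C adds C; H→DJ adds D, J; J→AG adds G → {A, B, C, D, F, G, H, J}.
Any other superkey contains one of these as a subset, so there are no further candidate keys.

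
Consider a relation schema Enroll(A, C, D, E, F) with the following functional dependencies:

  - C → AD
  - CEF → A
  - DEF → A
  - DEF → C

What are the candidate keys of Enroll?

(C, E, F); (D, E, F)

Attributes E, F never appear on any right-hand side, so every candidate key must contain {E, F}.
{E, F}⁺ = {E, F}, which is not all of the schema, so we must add further attributes.
{C, E, F}⁺: C→AD adds A, D → {A, C, D, E, F}.
{D, E, F}⁺: DEF→A adds A; DEF→C adds C → {A, C, D, E, F}.
Any other superkey contains one of these as a subset, so there are no further candidate keys.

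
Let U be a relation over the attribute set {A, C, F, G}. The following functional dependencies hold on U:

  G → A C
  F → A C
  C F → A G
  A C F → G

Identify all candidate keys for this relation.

Attribute F never appears on the right-hand side of any dependency, so F must belong to every candidate key.
{F}⁺ = {A, C, F, G}, which is all of the schema, so {F} is the only candidate key.

F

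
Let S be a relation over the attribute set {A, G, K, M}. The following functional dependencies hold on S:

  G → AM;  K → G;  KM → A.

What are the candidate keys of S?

Attribute K never appears on the right-hand side of any dependency, so K must belong to every candidate key.
{K}⁺ = {A, G, K, M}, which is all of the schema, so {K} is the only candidate key.

K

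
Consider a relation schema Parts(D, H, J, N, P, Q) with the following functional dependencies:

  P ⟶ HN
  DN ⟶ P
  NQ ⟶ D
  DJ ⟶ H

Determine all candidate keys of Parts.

Attributes J, Q never appear on any right-hand side, so every candidate key must contain {J, Q}.
{J, Q}⁺ = {J, Q}, which is not all of the schema, so we must add further attributes.
{J, N, Q}⁺: NQ→D adds D; DJ→H adds H; DN→P adds P → {D, H, J, N, P, Q}. Minimal: {N, Q}⁺ = {D, H, N, P, Q}; {J, Q}⁺ = {J, Q}; {J, N}⁺ = {J, N} — none reach the full schema.
{J, P, Q}⁺: P→HN adds H, N; NQ→D adds D → {D, H, J, N, P, Q}. Minimal: {P, Q}⁺ = {D, H, N, P, Q}; {J, Q}⁺ = {J, Q}; {J, P}⁺ = {H, J, N, P} — none reach the full schema.

JNQ, JPQ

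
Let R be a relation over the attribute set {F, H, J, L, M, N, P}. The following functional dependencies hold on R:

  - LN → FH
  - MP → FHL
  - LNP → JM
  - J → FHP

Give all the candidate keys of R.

(J, L, N); (J, M, N); (L, N, P); (M, N, P)

Attribute N never appears on the right-hand side of any dependency, so N must belong to every candidate key.
{N}⁺ = {N}, which is not all of the schema, so we must add further attributes.
{J, L, N}⁺: LN→FH adds F, H; J→FHP adds P; LNP→JM adds M → {F, H, J, L, M, N, P}. Minimal: {L, N}⁺ = {F, H, L, N}; {J, N}⁺ = {F, H, J, N, P}; {J, L}⁺ = {F, H, J, L, P} — none reach the full schema.
{J, M, N}⁺: J→FHP adds F, H, P; MP→FHL adds L → {F, H, J, L, M, N, P}. Minimal: {M, N}⁺ = {M, N}; {J, N}⁺ = {F, H, J, N, P}; {J, M}⁺ = {F, H, J, L, M, P} — none reach the full schema.
{L, N, P}⁺: LN→FH adds F, H; LNP→JM adds J, M → {F, H, J, L, M, N, P}. Minimal: {N, P}⁺ = {N, P}; {L, P}⁺ = {L, P}; {L, N}⁺ = {F, H, L, N} — none reach the full schema.
{M, N, P}⁺: MP→FHL adds F, H, L; LNP→JM adds J → {F, H, J, L, M, N, P}. Minimal: {N, P}⁺ = {N, P}; {M, P}⁺ = {F, H, L, M, P}; {M, N}⁺ = {M, N} — none reach the full schema.
Any other superkey contains one of these as a subset, so there are no further candidate keys.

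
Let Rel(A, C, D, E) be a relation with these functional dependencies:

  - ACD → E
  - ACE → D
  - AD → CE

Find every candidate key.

Attribute A never appears on the right-hand side of any dependency, so A must belong to every candidate key.
{A}⁺ = {A}, which is not all of the schema, so we must add further attributes.
{A, D}⁺: AD→CE adds C, E → {A, C, D, E}. Minimal: {D}⁺ = {D}; {A}⁺ = {A} — none reach the full schema.
{A, C, E}⁺: ACE→D adds D → {A, C, D, E}. Minimal: {C, E}⁺ = {C, E}; {A, E}⁺ = {A, E}; {A, C}⁺ = {A, C} — none reach the full schema.

(A, D); (A, C, E)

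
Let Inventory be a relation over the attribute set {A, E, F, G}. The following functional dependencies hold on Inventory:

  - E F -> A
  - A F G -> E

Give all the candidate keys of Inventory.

AFG; EFG

Attributes F, G never appear on any right-hand side, so every candidate key must contain {F, G}.
{F, G}⁺ = {F, G}, which is not all of the schema, so we must add further attributes.
{A, F, G}⁺: AFG→E adds E → {A, E, F, G}. Minimal: {F, G}⁺ = {F, G}; {A, G}⁺ = {A, G}; {A, F}⁺ = {A, F} — none reach the full schema.
{E, F, G}⁺: EF→A adds A → {A, E, F, G}. Minimal: {F, G}⁺ = {F, G}; {E, G}⁺ = {E, G}; {E, F}⁺ = {A, E, F} — none reach the full schema.
Any other superkey contains one of these as a subset, so there are no further candidate keys.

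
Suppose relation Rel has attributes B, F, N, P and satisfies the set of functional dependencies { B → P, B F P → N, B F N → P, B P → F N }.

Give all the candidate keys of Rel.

{B}⁺: B→P adds P; BP→FN adds F, N → {B, F, N, P}.
No other minimal superkey exists.

(B)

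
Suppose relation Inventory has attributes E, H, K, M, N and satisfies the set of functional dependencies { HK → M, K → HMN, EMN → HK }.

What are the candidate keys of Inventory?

Attribute E never appears on the right-hand side of any dependency, so E must belong to every candidate key.
{E}⁺ = {E}, which is not all of the schema, so we must add further attributes.
{E, K}⁺: K→HMN adds H, M, N → {E, H, K, M, N}.
{E, M, N}⁺: EMN→HK adds H, K → {E, H, K, M, N}.

(E, K), (E, M, N)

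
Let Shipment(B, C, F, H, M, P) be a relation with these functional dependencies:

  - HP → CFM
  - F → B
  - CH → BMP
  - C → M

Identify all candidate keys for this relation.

Attribute H never appears on the right-hand side of any dependency, so H must belong to every candidate key.
{H}⁺ = {H}, which is not all of the schema, so we must add further attributes.
{C, H}⁺: CH→BMP adds B, M, P; HP→CFM adds F → {B, C, F, H, M, P}.
{H, P}⁺: HP→CFM adds C, F, M; F→B adds B → {B, C, F, H, M, P}.
Any other superkey contains one of these as a subset, so there are no further candidate keys.

{C, H}, {H, P}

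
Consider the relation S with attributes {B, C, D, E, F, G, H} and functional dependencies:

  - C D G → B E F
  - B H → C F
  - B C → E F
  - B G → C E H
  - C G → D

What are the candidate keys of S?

Attribute G never appears on the right-hand side of any dependency, so G must belong to every candidate key.
{G}⁺ = {G}, which is not all of the schema, so we must add further attributes.
{B, G}⁺: BG→CEH adds C, E, H; CG→D adds D; CDG→BEF adds F → {B, C, D, E, F, G, H}.
{C, G}⁺: CG→D adds D; CDG→BEF adds B, E, F; BG→CEH adds H → {B, C, D, E, F, G, H}.
Any other superkey contains one of these as a subset, so there are no further candidate keys.

{B, G}; {C, G}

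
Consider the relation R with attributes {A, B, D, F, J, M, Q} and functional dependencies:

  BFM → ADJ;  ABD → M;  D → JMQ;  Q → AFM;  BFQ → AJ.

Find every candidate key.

(B, D); (B, Q); (B, F, M)

Attribute B never appears on the right-hand side of any dependency, so B must belong to every candidate key.
{B}⁺ = {B}, which is not all of the schema, so we must add further attributes.
{B, D}⁺: D→JMQ adds J, M, Q; Q→AFM adds A, F → {A, B, D, F, J, M, Q}.
{B, Q}⁺: Q→AFM adds A, F, M; BFQ→AJ adds J; BFM→ADJ adds D → {A, B, D, F, J, M, Q}.
{B, F, M}⁺: BFM→ADJ adds A, D, J; D→JMQ adds Q → {A, B, D, F, J, M, Q}.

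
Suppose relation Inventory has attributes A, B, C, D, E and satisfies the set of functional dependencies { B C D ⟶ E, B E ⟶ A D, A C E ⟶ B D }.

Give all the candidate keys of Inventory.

Attribute C never appears on the right-hand side of any dependency, so C must belong to every candidate key.
{C}⁺ = {C}, which is not all of the schema, so we must add further attributes.
{A, C, E}⁺: ACE→BD adds B, D → {A, B, C, D, E}. Minimal: {C, E}⁺ = {C, E}; {A, E}⁺ = {A, E}; {A, C}⁺ = {A, C} — none reach the full schema.
{B, C, D}⁺: BCD→E adds E; BE→AD adds A → {A, B, C, D, E}. Minimal: {C, D}⁺ = {C, D}; {B, D}⁺ = {B, D}; {B, C}⁺ = {B, C} — none reach the full schema.
{B, C, E}⁺: BE→AD adds A, D → {A, B, C, D, E}. Minimal: {C, E}⁺ = {C, E}; {B, E}⁺ = {A, B, D, E}; {B, C}⁺ = {B, C} — none reach the full schema.

(A, C, E); (B, C, D); (B, C, E)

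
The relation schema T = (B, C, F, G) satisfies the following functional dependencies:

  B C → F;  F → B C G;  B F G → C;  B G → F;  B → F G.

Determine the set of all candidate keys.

(B), (F)

{B}⁺: B→FG adds F, G; F→BCG adds C → {B, C, F, G}.
{F}⁺: F→BCG adds B, C, G → {B, C, F, G}.
Any other superkey contains one of these as a subset, so there are no further candidate keys.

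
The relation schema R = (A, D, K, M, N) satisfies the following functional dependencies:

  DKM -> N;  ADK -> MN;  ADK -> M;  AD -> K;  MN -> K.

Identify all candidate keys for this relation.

{A, D}⁺: AD→K adds K; ADK→MN adds M, N → {A, D, K, M, N}. Minimal: {D}⁺ = {D}; {A}⁺ = {A} — none reach the full schema.

AD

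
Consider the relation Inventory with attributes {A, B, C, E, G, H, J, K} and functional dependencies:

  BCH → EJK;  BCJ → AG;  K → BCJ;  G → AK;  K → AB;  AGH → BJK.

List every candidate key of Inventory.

Attribute H never appears on the right-hand side of any dependency, so H must belong to every candidate key.
{H}⁺ = {H}, which is not all of the schema, so we must add further attributes.
{G, H}⁺: G→AK adds A, K; K→AB adds B; AGH→BJK adds J; K→BCJ adds C; BCH→EJK adds E → {A, B, C, E, G, H, J, K}.
{H, K}⁺: K→BCJ adds B, C, J; K→AB adds A; BCH→EJK adds E; BCJ→AG adds G → {A, B, C, E, G, H, J, K}.
{B, C, H}⁺: BCH→EJK adds E, J, K; BCJ→AG adds A, G → {A, B, C, E, G, H, J, K}.

GH, HK, BCH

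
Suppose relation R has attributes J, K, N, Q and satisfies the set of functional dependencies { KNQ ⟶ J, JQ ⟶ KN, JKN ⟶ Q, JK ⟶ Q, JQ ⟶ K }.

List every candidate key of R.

{J, K}, {J, Q}, {K, N, Q}

{J, K}⁺: JK→Q adds Q; JQ→KN adds N → {J, K, N, Q}. Minimal: {K}⁺ = {K}; {J}⁺ = {J} — none reach the full schema.
{J, Q}⁺: JQ→KN adds K, N → {J, K, N, Q}. Minimal: {Q}⁺ = {Q}; {J}⁺ = {J} — none reach the full schema.
{K, N, Q}⁺: KNQ→J adds J → {J, K, N, Q}. Minimal: {N, Q}⁺ = {N, Q}; {K, Q}⁺ = {K, Q}; {K, N}⁺ = {K, N} — none reach the full schema.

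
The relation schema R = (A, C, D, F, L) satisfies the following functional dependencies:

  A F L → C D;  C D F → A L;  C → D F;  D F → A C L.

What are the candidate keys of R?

{C}⁺: C→DF adds D, F; DF→ACL adds A, L → {A, C, D, F, L}.
{D, F}⁺: DF→ACL adds A, C, L → {A, C, D, F, L}. Minimal: {F}⁺ = {F}; {D}⁺ = {D} — none reach the full schema.
{A, F, L}⁺: AFL→CD adds C, D → {A, C, D, F, L}. Minimal: {F, L}⁺ = {F, L}; {A, L}⁺ = {A, L}; {A, F}⁺ = {A, F} — none reach the full schema.

{C}, {D, F}, {A, F, L}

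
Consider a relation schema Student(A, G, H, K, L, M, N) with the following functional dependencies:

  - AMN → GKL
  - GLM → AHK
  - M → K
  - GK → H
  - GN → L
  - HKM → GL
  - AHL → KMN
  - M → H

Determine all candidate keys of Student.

{M}⁺: M→K adds K; M→H adds H; HKM→GL adds G, L; GLM→AHK adds A; AHL→KMN adds N → {A, G, H, K, L, M, N}.
{A, H, L}⁺: AHL→KMN adds K, M, N; AMN→GKL adds G → {A, G, H, K, L, M, N}.
{A, G, H, N}⁺: GN→L adds L; AHL→KMN adds K, M → {A, G, H, K, L, M, N}.
{A, G, K, L}⁺: GK→H adds H; AHL→KMN adds M, N → {A, G, H, K, L, M, N}.
{A, G, K, N}⁺: GK→H adds H; GN→L adds L; AHL→KMN adds M → {A, G, H, K, L, M, N}.
Any other superkey contains one of these as a subset, so there are no further candidate keys.

{M}, {A, H, L}, {A, G, H, N}, {A, G, K, L}, {A, G, K, N}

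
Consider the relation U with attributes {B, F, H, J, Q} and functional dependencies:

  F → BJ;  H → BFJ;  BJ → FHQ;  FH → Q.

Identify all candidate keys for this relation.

{F}⁺: F→BJ adds B, J; BJ→FHQ adds H, Q → {B, F, H, J, Q}.
{H}⁺: H→BFJ adds B, F, J; BJ→FHQ adds Q → {B, F, H, J, Q}.
{B, J}⁺: BJ→FHQ adds F, H, Q → {B, F, H, J, Q}.
Any other superkey contains one of these as a subset, so there are no further candidate keys.

(F); (H); (B, J)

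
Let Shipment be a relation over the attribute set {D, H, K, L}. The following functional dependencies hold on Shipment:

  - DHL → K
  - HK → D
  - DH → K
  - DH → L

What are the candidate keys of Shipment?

{D, H}, {H, K}

Attribute H never appears on the right-hand side of any dependency, so H must belong to every candidate key.
{H}⁺ = {H}, which is not all of the schema, so we must add further attributes.
{D, H}⁺: DH→K adds K; DH→L adds L → {D, H, K, L}. Minimal: {H}⁺ = {H}; {D}⁺ = {D} — none reach the full schema.
{H, K}⁺: HK→D adds D; DH→L adds L → {D, H, K, L}. Minimal: {K}⁺ = {K}; {H}⁺ = {H} — none reach the full schema.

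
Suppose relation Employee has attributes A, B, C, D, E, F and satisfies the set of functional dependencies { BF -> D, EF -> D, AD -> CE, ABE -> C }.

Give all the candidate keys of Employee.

{A, B, F}

Attributes A, B, F never appear on any right-hand side, so every candidate key must contain {A, B, F}.
{A, B, F}⁺ = {A, B, C, D, E, F}, which is all of the schema, so {A, B, F} is the only candidate key.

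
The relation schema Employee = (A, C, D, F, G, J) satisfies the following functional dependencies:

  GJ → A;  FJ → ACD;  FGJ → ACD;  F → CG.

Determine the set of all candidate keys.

Attributes F, J never appear on any right-hand side, so every candidate key must contain {F, J}.
{F, J}⁺ = {A, C, D, F, G, J}, which is all of the schema, so {F, J} is the only candidate key.

FJ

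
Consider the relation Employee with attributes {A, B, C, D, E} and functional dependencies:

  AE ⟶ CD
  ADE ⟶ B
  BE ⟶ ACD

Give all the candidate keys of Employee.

{A, E}; {B, E}

Attribute E never appears on the right-hand side of any dependency, so E must belong to every candidate key.
{E}⁺ = {E}, which is not all of the schema, so we must add further attributes.
{A, E}⁺: AE→CD adds C, D; ADE→B adds B → {A, B, C, D, E}. Minimal: {E}⁺ = {E}; {A}⁺ = {A} — none reach the full schema.
{B, E}⁺: BE→ACD adds A, C, D → {A, B, C, D, E}. Minimal: {E}⁺ = {E}; {B}⁺ = {B} — none reach the full schema.
Any other superkey contains one of these as a subset, so there are no further candidate keys.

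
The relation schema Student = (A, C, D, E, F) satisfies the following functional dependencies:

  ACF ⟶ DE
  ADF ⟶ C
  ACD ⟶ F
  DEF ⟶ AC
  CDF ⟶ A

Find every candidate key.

(A, C, D); (A, C, F); (A, D, F); (C, D, F); (D, E, F)

{A, C, D}⁺: ACD→F adds F; ACF→DE adds E → {A, C, D, E, F}. Minimal: {C, D}⁺ = {C, D}; {A, D}⁺ = {A, D}; {A, C}⁺ = {A, C} — none reach the full schema.
{A, C, F}⁺: ACF→DE adds D, E → {A, C, D, E, F}. Minimal: {C, F}⁺ = {C, F}; {A, F}⁺ = {A, F}; {A, C}⁺ = {A, C} — none reach the full schema.
{A, D, F}⁺: ADF→C adds C; ACF→DE adds E → {A, C, D, E, F}. Minimal: {D, F}⁺ = {D, F}; {A, F}⁺ = {A, F}; {A, D}⁺ = {A, D} — none reach the full schema.
{C, D, F}⁺: CDF→A adds A; ACF→DE adds E → {A, C, D, E, F}. Minimal: {D, F}⁺ = {D, F}; {C, F}⁺ = {C, F}; {C, D}⁺ = {C, D} — none reach the full schema.
{D, E, F}⁺: DEF→AC adds A, C → {A, C, D, E, F}. Minimal: {E, F}⁺ = {E, F}; {D, F}⁺ = {D, F}; {D, E}⁺ = {D, E} — none reach the full schema.
Any other superkey contains one of these as a subset, so there are no further candidate keys.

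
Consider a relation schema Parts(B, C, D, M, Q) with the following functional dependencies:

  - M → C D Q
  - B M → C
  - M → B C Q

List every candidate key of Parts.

M

Attribute M never appears on the right-hand side of any dependency, so M must belong to every candidate key.
{M}⁺ = {B, C, D, M, Q}, which is all of the schema, so {M} is the only candidate key.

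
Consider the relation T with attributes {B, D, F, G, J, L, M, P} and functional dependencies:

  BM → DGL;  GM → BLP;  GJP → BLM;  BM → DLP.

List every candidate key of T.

Attributes F, J never appear on any right-hand side, so every candidate key must contain {F, J}.
{F, J}⁺ = {F, J}, which is not all of the schema, so we must add further attributes.
{B, F, J, M}⁺: BM→DGL adds D, G, L; GM→BLP adds P → {B, D, F, G, J, L, M, P}. Minimal: {F, J, M}⁺ = {F, J, M}; {B, J, M}⁺ = {B, D, G, J, L, M, P}; {B, F, M}⁺ = {B, D, F, G, L, M, P}; … — none reach the full schema.
{F, G, J, M}⁺: GM→BLP adds B, L, P; BM→DLP adds D → {B, D, F, G, J, L, M, P}. Minimal: {G, J, M}⁺ = {B, D, G, J, L, M, P}; {F, J, M}⁺ = {F, J, M}; {F, G, M}⁺ = {B, D, F, G, L, M, P}; … — none reach the full schema.
{F, G, J, P}⁺: GJP→BLM adds B, L, M; BM→DLP adds D → {B, D, F, G, J, L, M, P}. Minimal: {G, J, P}⁺ = {B, D, G, J, L, M, P}; {F, J, P}⁺ = {F, J, P}; {F, G, P}⁺ = {F, G, P}; … — none reach the full schema.

BFJM; FGJM; FGJP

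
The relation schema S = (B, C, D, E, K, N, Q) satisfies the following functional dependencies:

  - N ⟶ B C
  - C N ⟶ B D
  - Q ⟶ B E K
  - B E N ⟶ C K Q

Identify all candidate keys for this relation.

{E, N}, {N, Q}

Attribute N never appears on the right-hand side of any dependency, so N must belong to every candidate key.
{N}⁺ = {B, C, D, N}, which is not all of the schema, so we must add further attributes.
{E, N}⁺: N→BC adds B, C; CN→BD adds D; BEN→CKQ adds K, Q → {B, C, D, E, K, N, Q}. Minimal: {N}⁺ = {B, C, D, N}; {E}⁺ = {E} — none reach the full schema.
{N, Q}⁺: N→BC adds B, C; CN→BD adds D; Q→BEK adds E, K → {B, C, D, E, K, N, Q}. Minimal: {Q}⁺ = {B, E, K, Q}; {N}⁺ = {B, C, D, N} — none reach the full schema.
Any other superkey contains one of these as a subset, so there are no further candidate keys.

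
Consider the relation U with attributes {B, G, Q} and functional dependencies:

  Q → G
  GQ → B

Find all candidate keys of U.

{Q}

Attribute Q never appears on the right-hand side of any dependency, so Q must belong to every candidate key.
{Q}⁺ = {B, G, Q}, which is all of the schema, so {Q} is the only candidate key.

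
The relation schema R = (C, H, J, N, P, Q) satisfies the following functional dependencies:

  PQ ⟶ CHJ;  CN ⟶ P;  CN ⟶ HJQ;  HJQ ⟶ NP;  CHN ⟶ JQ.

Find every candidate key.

CN, PQ, HJQ

{C, N}⁺: CN→P adds P; CN→HJQ adds H, J, Q → {C, H, J, N, P, Q}. Minimal: {N}⁺ = {N}; {C}⁺ = {C} — none reach the full schema.
{P, Q}⁺: PQ→CHJ adds C, H, J; HJQ→NP adds N → {C, H, J, N, P, Q}. Minimal: {Q}⁺ = {Q}; {P}⁺ = {P} — none reach the full schema.
{H, J, Q}⁺: HJQ→NP adds N, P; PQ→CHJ adds C → {C, H, J, N, P, Q}. Minimal: {J, Q}⁺ = {J, Q}; {H, Q}⁺ = {H, Q}; {H, J}⁺ = {H, J} — none reach the full schema.
Any other superkey contains one of these as a subset, so there are no further candidate keys.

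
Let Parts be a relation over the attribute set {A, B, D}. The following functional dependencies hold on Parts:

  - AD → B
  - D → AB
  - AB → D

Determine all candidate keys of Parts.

{D}⁺: D→AB adds A, B → {A, B, D}.
{A, B}⁺: AB→D adds D → {A, B, D}.

(D); (A, B)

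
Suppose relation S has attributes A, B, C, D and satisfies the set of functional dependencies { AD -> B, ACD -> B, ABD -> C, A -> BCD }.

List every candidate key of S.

Attribute A never appears on the right-hand side of any dependency, so A must belong to every candidate key.
{A}⁺ = {A, B, C, D}, which is all of the schema, so {A} is the only candidate key.

{A}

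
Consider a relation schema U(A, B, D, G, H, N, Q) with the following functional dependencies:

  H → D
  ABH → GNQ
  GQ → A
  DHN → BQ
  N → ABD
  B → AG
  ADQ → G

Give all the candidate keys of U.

{B, H}, {H, N}

Attribute H never appears on the right-hand side of any dependency, so H must belong to every candidate key.
{H}⁺ = {D, H}, which is not all of the schema, so we must add further attributes.
{B, H}⁺: H→D adds D; B→AG adds A, G; ABH→GNQ adds N, Q → {A, B, D, G, H, N, Q}. Minimal: {H}⁺ = {D, H}; {B}⁺ = {A, B, G} — none reach the full schema.
{H, N}⁺: H→D adds D; DHN→BQ adds B, Q; N→ABD adds A; B→AG adds G → {A, B, D, G, H, N, Q}. Minimal: {N}⁺ = {A, B, D, G, N}; {H}⁺ = {D, H} — none reach the full schema.
Any other superkey contains one of these as a subset, so there are no further candidate keys.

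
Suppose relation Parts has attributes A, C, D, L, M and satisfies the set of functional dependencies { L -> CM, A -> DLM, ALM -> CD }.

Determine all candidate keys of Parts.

Attribute A never appears on the right-hand side of any dependency, so A must belong to every candidate key.
{A}⁺ = {A, C, D, L, M}, which is all of the schema, so {A} is the only candidate key.

{A}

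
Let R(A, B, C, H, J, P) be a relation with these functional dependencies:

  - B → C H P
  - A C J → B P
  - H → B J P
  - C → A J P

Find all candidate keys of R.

{B}, {C}, {H}

{B}⁺: B→CHP adds C, H, P; H→BJP adds J; C→AJP adds A → {A, B, C, H, J, P}.
{C}⁺: C→AJP adds A, J, P; ACJ→BP adds B; B→CHP adds H → {A, B, C, H, J, P}.
{H}⁺: H→BJP adds B, J, P; B→CHP adds C; C→AJP adds A → {A, B, C, H, J, P}.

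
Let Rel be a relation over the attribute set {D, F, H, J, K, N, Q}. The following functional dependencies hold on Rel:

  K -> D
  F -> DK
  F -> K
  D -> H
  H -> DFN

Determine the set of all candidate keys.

Attributes J, Q never appear on any right-hand side, so every candidate key must contain {J, Q}.
{J, Q}⁺ = {J, Q}, which is not all of the schema, so we must add further attributes.
{D, J, Q}⁺: D→H adds H; H→DFN adds F, N; F→DK adds K → {D, F, H, J, K, N, Q}. Minimal: {J, Q}⁺ = {J, Q}; {D, Q}⁺ = {D, F, H, K, N, Q}; {D, J}⁺ = {D, F, H, J, K, N} — none reach the full schema.
{F, J, Q}⁺: F→DK adds D, K; D→H adds H; H→DFN adds N → {D, F, H, J, K, N, Q}. Minimal: {J, Q}⁺ = {J, Q}; {F, Q}⁺ = {D, F, H, K, N, Q}; {F, J}⁺ = {D, F, H, J, K, N} — none reach the full schema.
{H, J, Q}⁺: H→DFN adds D, F, N; F→DK adds K → {D, F, H, J, K, N, Q}. Minimal: {J, Q}⁺ = {J, Q}; {H, Q}⁺ = {D, F, H, K, N, Q}; {H, J}⁺ = {D, F, H, J, K, N} — none reach the full schema.
{J, K, Q}⁺: K→D adds D; D→H adds H; H→DFN adds F, N → {D, F, H, J, K, N, Q}. Minimal: {K, Q}⁺ = {D, F, H, K, N, Q}; {J, Q}⁺ = {J, Q}; {J, K}⁺ = {D, F, H, J, K, N} — none reach the full schema.
Any other superkey contains one of these as a subset, so there are no further candidate keys.

{D, J, Q}; {F, J, Q}; {H, J, Q}; {J, K, Q}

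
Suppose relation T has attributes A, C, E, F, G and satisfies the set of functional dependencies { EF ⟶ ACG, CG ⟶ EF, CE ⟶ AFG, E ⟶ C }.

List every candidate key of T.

{E}⁺: E→C adds C; CE→AFG adds A, F, G → {A, C, E, F, G}.
{C, G}⁺: CG→EF adds E, F; CE→AFG adds A → {A, C, E, F, G}. Minimal: {G}⁺ = {G}; {C}⁺ = {C} — none reach the full schema.

{E}; {C, G}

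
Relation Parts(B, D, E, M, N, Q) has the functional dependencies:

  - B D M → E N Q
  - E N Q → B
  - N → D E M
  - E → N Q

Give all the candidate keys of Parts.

{E}⁺: E→NQ adds N, Q; ENQ→B adds B; N→DEM adds D, M → {B, D, E, M, N, Q}.
{N}⁺: N→DEM adds D, E, M; E→NQ adds Q; ENQ→B adds B → {B, D, E, M, N, Q}.
{B, D, M}⁺: BDM→ENQ adds E, N, Q → {B, D, E, M, N, Q}. Minimal: {D, M}⁺ = {D, M}; {B, M}⁺ = {B, M}; {B, D}⁺ = {B, D} — none reach the full schema.
Any other superkey contains one of these as a subset, so there are no further candidate keys.

(E); (N); (B, D, M)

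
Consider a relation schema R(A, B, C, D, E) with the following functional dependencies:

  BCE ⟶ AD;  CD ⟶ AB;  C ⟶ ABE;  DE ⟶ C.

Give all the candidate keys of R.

{C}; {D, E}

{C}⁺: C→ABE adds A, B, E; BCE→AD adds D → {A, B, C, D, E}.
{D, E}⁺: DE→C adds C; CD→AB adds A, B → {A, B, C, D, E}. Minimal: {E}⁺ = {E}; {D}⁺ = {D} — none reach the full schema.
Any other superkey contains one of these as a subset, so there are no further candidate keys.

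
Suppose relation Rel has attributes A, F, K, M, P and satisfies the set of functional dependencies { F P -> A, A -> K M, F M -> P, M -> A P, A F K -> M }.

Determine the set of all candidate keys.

{A, F}, {F, M}, {F, P}

{A, F}⁺: A→KM adds K, M; FM→P adds P → {A, F, K, M, P}. Minimal: {F}⁺ = {F}; {A}⁺ = {A, K, M, P} — none reach the full schema.
{F, M}⁺: FM→P adds P; M→AP adds A; A→KM adds K → {A, F, K, M, P}. Minimal: {M}⁺ = {A, K, M, P}; {F}⁺ = {F} — none reach the full schema.
{F, P}⁺: FP→A adds A; A→KM adds K, M → {A, F, K, M, P}. Minimal: {P}⁺ = {P}; {F}⁺ = {F} — none reach the full schema.
Any other superkey contains one of these as a subset, so there are no further candidate keys.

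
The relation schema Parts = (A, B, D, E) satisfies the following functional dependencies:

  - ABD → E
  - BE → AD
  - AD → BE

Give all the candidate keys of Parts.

{A, D}⁺: AD→BE adds B, E → {A, B, D, E}. Minimal: {D}⁺ = {D}; {A}⁺ = {A} — none reach the full schema.
{B, E}⁺: BE→AD adds A, D → {A, B, D, E}. Minimal: {E}⁺ = {E}; {B}⁺ = {B} — none reach the full schema.

{A, D}; {B, E}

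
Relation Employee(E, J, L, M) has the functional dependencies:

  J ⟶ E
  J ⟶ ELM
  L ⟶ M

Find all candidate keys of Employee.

Attribute J never appears on the right-hand side of any dependency, so J must belong to every candidate key.
{J}⁺ = {E, J, L, M}, which is all of the schema, so {J} is the only candidate key.

J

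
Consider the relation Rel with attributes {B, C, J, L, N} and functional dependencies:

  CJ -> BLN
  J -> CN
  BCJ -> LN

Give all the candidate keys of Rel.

{J}

Attribute J never appears on the right-hand side of any dependency, so J must belong to every candidate key.
{J}⁺ = {B, C, J, L, N}, which is all of the schema, so {J} is the only candidate key.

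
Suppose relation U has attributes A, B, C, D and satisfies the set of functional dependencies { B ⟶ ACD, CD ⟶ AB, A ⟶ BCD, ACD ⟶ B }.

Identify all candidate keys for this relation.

A, B, CD

{A}⁺: A→BCD adds B, C, D → {A, B, C, D}.
{B}⁺: B→ACD adds A, C, D → {A, B, C, D}.
{C, D}⁺: CD→AB adds A, B → {A, B, C, D}. Minimal: {D}⁺ = {D}; {C}⁺ = {C} — none reach the full schema.
Any other superkey contains one of these as a subset, so there are no further candidate keys.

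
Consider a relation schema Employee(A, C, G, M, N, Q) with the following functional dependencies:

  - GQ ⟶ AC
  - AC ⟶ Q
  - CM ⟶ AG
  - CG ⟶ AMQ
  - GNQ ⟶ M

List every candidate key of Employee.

{C, G, N}, {C, M, N}, {G, N, Q}

Attribute N never appears on the right-hand side of any dependency, so N must belong to every candidate key.
{N}⁺ = {N}, which is not all of the schema, so we must add further attributes.
{C, G, N}⁺: CG→AMQ adds A, M, Q → {A, C, G, M, N, Q}.
{C, M, N}⁺: CM→AG adds A, G; CG→AMQ adds Q → {A, C, G, M, N, Q}.
{G, N, Q}⁺: GQ→AC adds A, C; CG→AMQ adds M → {A, C, G, M, N, Q}.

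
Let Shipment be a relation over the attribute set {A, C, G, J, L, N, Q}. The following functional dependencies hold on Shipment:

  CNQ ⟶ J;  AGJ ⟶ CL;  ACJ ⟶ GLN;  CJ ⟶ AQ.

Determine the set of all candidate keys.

{C, J}, {A, G, J}, {C, N, Q}

{C, J}⁺: CJ→AQ adds A, Q; ACJ→GLN adds G, L, N → {A, C, G, J, L, N, Q}. Minimal: {J}⁺ = {J}; {C}⁺ = {C} — none reach the full schema.
{A, G, J}⁺: AGJ→CL adds C, L; ACJ→GLN adds N; CJ→AQ adds Q → {A, C, G, J, L, N, Q}. Minimal: {G, J}⁺ = {G, J}; {A, J}⁺ = {A, J}; {A, G}⁺ = {A, G} — none reach the full schema.
{C, N, Q}⁺: CNQ→J adds J; CJ→AQ adds A; ACJ→GLN adds G, L → {A, C, G, J, L, N, Q}. Minimal: {N, Q}⁺ = {N, Q}; {C, Q}⁺ = {C, Q}; {C, N}⁺ = {C, N} — none reach the full schema.
Any other superkey contains one of these as a subset, so there are no further candidate keys.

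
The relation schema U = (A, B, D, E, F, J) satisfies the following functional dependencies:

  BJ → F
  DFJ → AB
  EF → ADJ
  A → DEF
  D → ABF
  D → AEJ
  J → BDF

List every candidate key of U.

{A}⁺: A→DEF adds D, E, F; D→ABF adds B; D→AEJ adds J → {A, B, D, E, F, J}.
{D}⁺: D→ABF adds A, B, F; D→AEJ adds E, J → {A, B, D, E, F, J}.
{J}⁺: J→BDF adds B, D, F; DFJ→AB adds A; A→DEF adds E → {A, B, D, E, F, J}.
{E, F}⁺: EF→ADJ adds A, D, J; D→ABF adds B → {A, B, D, E, F, J}. Minimal: {F}⁺ = {F}; {E}⁺ = {E} — none reach the full schema.

{A}, {D}, {J}, {E, F}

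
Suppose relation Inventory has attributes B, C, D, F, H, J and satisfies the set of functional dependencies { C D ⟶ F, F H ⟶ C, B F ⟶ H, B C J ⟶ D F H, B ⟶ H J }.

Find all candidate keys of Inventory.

BC; BF

Attribute B never appears on the right-hand side of any dependency, so B must belong to every candidate key.
{B}⁺ = {B, H, J}, which is not all of the schema, so we must add further attributes.
{B, C}⁺: B→HJ adds H, J; BCJ→DFH adds D, F → {B, C, D, F, H, J}. Minimal: {C}⁺ = {C}; {B}⁺ = {B, H, J} — none reach the full schema.
{B, F}⁺: BF→H adds H; B→HJ adds J; FH→C adds C; BCJ→DFH adds D → {B, C, D, F, H, J}. Minimal: {F}⁺ = {F}; {B}⁺ = {B, H, J} — none reach the full schema.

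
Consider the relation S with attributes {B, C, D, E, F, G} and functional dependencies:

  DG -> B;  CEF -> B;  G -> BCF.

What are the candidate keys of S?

{D, E, G}

Attributes D, E, G never appear on any right-hand side, so every candidate key must contain {D, E, G}.
{D, E, G}⁺ = {B, C, D, E, F, G}, which is all of the schema, so {D, E, G} is the only candidate key.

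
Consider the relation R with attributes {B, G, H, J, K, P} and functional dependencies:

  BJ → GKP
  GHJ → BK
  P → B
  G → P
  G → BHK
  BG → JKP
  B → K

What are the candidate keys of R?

{G}⁺: G→P adds P; G→BHK adds B, H, K; BG→JKP adds J → {B, G, H, J, K, P}.
{B, J}⁺: BJ→GKP adds G, K, P; G→BHK adds H → {B, G, H, J, K, P}.
{J, P}⁺: P→B adds B; B→K adds K; BJ→GKP adds G; G→BHK adds H → {B, G, H, J, K, P}.

G, BJ, JP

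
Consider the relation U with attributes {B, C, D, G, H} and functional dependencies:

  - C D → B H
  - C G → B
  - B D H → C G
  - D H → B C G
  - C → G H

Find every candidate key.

Attribute D never appears on the right-hand side of any dependency, so D must belong to every candidate key.
{D}⁺ = {D}, which is not all of the schema, so we must add further attributes.
{C, D}⁺: CD→BH adds B, H; BDH→CG adds G → {B, C, D, G, H}. Minimal: {D}⁺ = {D}; {C}⁺ = {B, C, G, H} — none reach the full schema.
{D, H}⁺: DH→BCG adds B, C, G → {B, C, D, G, H}. Minimal: {H}⁺ = {H}; {D}⁺ = {D} — none reach the full schema.
Any other superkey contains one of these as a subset, so there are no further candidate keys.

{C, D}, {D, H}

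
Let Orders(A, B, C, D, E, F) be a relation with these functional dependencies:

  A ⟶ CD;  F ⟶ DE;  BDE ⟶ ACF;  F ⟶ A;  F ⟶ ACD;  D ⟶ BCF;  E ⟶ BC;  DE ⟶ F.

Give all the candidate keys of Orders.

(A), (D), (F)

{A}⁺: A→CD adds C, D; D→BCF adds B, F; F→DE adds E → {A, B, C, D, E, F}.
{D}⁺: D→BCF adds B, C, F; F→DE adds E; BDE→ACF adds A → {A, B, C, D, E, F}.
{F}⁺: F→DE adds D, E; F→A adds A; F→ACD adds C; D→BCF adds B → {A, B, C, D, E, F}.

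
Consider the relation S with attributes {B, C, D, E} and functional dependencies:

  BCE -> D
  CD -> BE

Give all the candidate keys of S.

Attribute C never appears on the right-hand side of any dependency, so C must belong to every candidate key.
{C}⁺ = {C}, which is not all of the schema, so we must add further attributes.
{C, D}⁺: CD→BE adds B, E → {B, C, D, E}.
{B, C, E}⁺: BCE→D adds D → {B, C, D, E}.

{C, D}, {B, C, E}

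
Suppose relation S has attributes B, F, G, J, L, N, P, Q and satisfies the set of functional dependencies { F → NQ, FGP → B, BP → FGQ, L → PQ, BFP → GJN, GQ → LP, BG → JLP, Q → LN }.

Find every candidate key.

{B, F}, {B, G}, {B, L}, {B, P}, {B, Q}, {F, G}

{B, F}⁺: F→NQ adds N, Q; Q→LN adds L; L→PQ adds P; BFP→GJN adds G, J → {B, F, G, J, L, N, P, Q}. Minimal: {F}⁺ = {F, L, N, P, Q}; {B}⁺ = {B} — none reach the full schema.
{B, G}⁺: BG→JLP adds J, L, P; BP→FGQ adds F, Q; BFP→GJN adds N → {B, F, G, J, L, N, P, Q}. Minimal: {G}⁺ = {G}; {B}⁺ = {B} — none reach the full schema.
{B, L}⁺: L→PQ adds P, Q; Q→LN adds N; BP→FGQ adds F, G; BFP→GJN adds J → {B, F, G, J, L, N, P, Q}. Minimal: {L}⁺ = {L, N, P, Q}; {B}⁺ = {B} — none reach the full schema.
{B, P}⁺: BP→FGQ adds F, G, Q; BFP→GJN adds J, N; GQ→LP adds L → {B, F, G, J, L, N, P, Q}. Minimal: {P}⁺ = {P}; {B}⁺ = {B} — none reach the full schema.
{B, Q}⁺: Q→LN adds L, N; L→PQ adds P; BP→FGQ adds F, G; BFP→GJN adds J → {B, F, G, J, L, N, P, Q}. Minimal: {Q}⁺ = {L, N, P, Q}; {B}⁺ = {B} — none reach the full schema.
{F, G}⁺: F→NQ adds N, Q; GQ→LP adds L, P; FGP→B adds B; BFP→GJN adds J → {B, F, G, J, L, N, P, Q}. Minimal: {G}⁺ = {G}; {F}⁺ = {F, L, N, P, Q} — none reach the full schema.
Any other superkey contains one of these as a subset, so there are no further candidate keys.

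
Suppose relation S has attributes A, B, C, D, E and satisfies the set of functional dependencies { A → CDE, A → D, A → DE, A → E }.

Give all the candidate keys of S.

Attributes A, B never appear on any right-hand side, so every candidate key must contain {A, B}.
{A, B}⁺ = {A, B, C, D, E}, which is all of the schema, so {A, B} is the only candidate key.

(A, B)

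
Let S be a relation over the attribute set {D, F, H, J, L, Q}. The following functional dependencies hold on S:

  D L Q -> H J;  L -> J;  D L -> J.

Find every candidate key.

Attributes D, F, L, Q never appear on any right-hand side, so every candidate key must contain {D, F, L, Q}.
{D, F, L, Q}⁺ = {D, F, H, J, L, Q}, which is all of the schema, so {D, F, L, Q} is the only candidate key.

{D, F, L, Q}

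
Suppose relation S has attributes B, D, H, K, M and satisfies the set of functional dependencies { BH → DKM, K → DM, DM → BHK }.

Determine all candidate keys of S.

{K}; {B, H}; {D, M}

{K}⁺: K→DM adds D, M; DM→BHK adds B, H → {B, D, H, K, M}.
{B, H}⁺: BH→DKM adds D, K, M → {B, D, H, K, M}. Minimal: {H}⁺ = {H}; {B}⁺ = {B} — none reach the full schema.
{D, M}⁺: DM→BHK adds B, H, K → {B, D, H, K, M}. Minimal: {M}⁺ = {M}; {D}⁺ = {D} — none reach the full schema.
Any other superkey contains one of these as a subset, so there are no further candidate keys.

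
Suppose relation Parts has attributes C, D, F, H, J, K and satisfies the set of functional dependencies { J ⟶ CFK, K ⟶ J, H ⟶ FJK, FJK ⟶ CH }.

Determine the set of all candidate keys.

{D, H}, {D, J}, {D, K}

Attribute D never appears on the right-hand side of any dependency, so D must belong to every candidate key.
{D}⁺ = {D}, which is not all of the schema, so we must add further attributes.
{D, H}⁺: H→FJK adds F, J, K; FJK→CH adds C → {C, D, F, H, J, K}. Minimal: {H}⁺ = {C, F, H, J, K}; {D}⁺ = {D} — none reach the full schema.
{D, J}⁺: J→CFK adds C, F, K; FJK→CH adds H → {C, D, F, H, J, K}. Minimal: {J}⁺ = {C, F, H, J, K}; {D}⁺ = {D} — none reach the full schema.
{D, K}⁺: K→J adds J; J→CFK adds C, F; FJK→CH adds H → {C, D, F, H, J, K}. Minimal: {K}⁺ = {C, F, H, J, K}; {D}⁺ = {D} — none reach the full schema.
Any other superkey contains one of these as a subset, so there are no further candidate keys.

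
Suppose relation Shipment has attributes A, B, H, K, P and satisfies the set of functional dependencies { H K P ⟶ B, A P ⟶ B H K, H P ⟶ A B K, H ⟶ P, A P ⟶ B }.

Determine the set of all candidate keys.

H; AP

{H}⁺: H→P adds P; HP→ABK adds A, B, K → {A, B, H, K, P}.
{A, P}⁺: AP→BHK adds B, H, K → {A, B, H, K, P}. Minimal: {P}⁺ = {P}; {A}⁺ = {A} — none reach the full schema.
Any other superkey contains one of these as a subset, so there are no further candidate keys.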